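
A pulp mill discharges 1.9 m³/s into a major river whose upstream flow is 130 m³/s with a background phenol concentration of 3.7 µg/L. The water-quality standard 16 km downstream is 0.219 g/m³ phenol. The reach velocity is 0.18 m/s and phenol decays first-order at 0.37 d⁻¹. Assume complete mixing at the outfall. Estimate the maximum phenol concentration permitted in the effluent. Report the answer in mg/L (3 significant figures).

3.7 µg/L = 0.0037 mg/L.
Travel time to the compliance point: t = 1.6e+04/0.18 = 8.889e+04 s = 1.029 d; decay factor exp(−0.37·1.029) = 0.6834.
So the concentration just after mixing may be at most 0.219/0.6834 = 0.3205 mg/L.
Mass balance: 0.3205·131.9 = 1.9·Cₑ + 130·0.0037.
Cₑ = (42.27 − 0.481) / 1.9 = 21.99 mg/L.

22.0 mg/L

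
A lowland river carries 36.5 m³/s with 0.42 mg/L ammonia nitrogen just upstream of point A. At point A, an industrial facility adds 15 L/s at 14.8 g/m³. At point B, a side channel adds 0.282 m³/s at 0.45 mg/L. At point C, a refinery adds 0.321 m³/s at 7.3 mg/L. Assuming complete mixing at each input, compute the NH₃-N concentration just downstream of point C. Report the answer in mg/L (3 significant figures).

15 L/s = 0.015 m³/s.
After input A: C = (36.5·0.42 + 0.015·14.8) / 36.52 = 0.4259 mg/L.
After input B: C = (36.52·0.4259 + 0.282·0.45) / 36.8 = 0.4261 mg/L.
After input C: C = (36.8·0.4261 + 0.321·7.3) / 37.12 = 0.4855 mg/L.

0.486 mg/L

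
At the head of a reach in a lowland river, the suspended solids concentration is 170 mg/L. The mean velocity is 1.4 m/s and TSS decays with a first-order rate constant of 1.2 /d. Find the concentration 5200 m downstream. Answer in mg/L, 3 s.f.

161 mg/L

Travel time t = 5200 m / 1.4 m/s = 5200/1.4 = 3714 s = 0.04299 d.
First-order decay: C = 170·exp(−1.2·0.04299) = 170·0.9497 = 161.5 mg/L.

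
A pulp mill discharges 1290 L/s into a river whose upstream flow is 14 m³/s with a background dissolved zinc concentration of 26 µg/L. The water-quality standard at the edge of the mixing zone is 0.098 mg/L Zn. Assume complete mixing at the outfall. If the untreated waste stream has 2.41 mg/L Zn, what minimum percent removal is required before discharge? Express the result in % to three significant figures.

63.5 %

1290 L/s = 1.29 m³/s.
26 µg/L = 0.026 mg/L.
Mass balance: 0.098·15.29 = 1.29·Cₑ + 14·0.026.
Cₑ = (1.498 − 0.364) / 1.29 = 0.8794 mg/L.
Required removal = 1 − 0.8794/2.41 = 63.51 %.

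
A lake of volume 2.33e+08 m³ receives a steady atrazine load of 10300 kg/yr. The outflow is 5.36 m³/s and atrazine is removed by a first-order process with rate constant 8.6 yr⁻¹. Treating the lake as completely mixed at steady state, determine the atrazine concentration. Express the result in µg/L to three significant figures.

Outflow Q = 5.36 m³/s × 3.156e+07 s/yr = 1.691e+08 m³/yr.
Steady-state CSTR mass balance: W = Q·C + k·V·C, so C = W/(Q + kV).
Q + kV = 1.691e+08 + 8.6·2.33e+08 = 2.173e+09 m³/yr.
C = 10300/2.173e+09 = 4.74e-06 kg/m³ = 0.00474 mg/L = 4.74 µg/L.

4.74 µg/L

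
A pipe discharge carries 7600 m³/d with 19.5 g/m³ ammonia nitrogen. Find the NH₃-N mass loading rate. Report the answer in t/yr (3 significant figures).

54.1 t/yr

7600 m³/d = 0.08796 m³/s.
Mass flux = Q·C = 0.08796 m³/s × 19.5 g/m³ = 1.715 g/s.
= 1.715 g/s × 31.56 = 54.13 t/yr.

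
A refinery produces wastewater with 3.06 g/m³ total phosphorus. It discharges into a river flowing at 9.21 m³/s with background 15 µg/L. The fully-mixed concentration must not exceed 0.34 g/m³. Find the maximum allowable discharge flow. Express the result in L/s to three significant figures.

1100 L/s

15 µg/L = 0.015 mg/L.
Mass balance at complete mixing: C_std·(Q_w + Q_r) = Q_w·C_e + Q_r·C_b.
Rearranging, Q_w = Q_r·(C_std − C_b)/(C_e − C_std) = 9.21·(0.34 − 0.015) / (3.06 − 0.34) = 1.1 m³/s.
= 1100 L/s.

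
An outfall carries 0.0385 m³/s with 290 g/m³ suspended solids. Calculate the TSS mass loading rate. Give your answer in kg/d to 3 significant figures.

965 kg/d

Mass flux = Q·C = 0.0385 m³/s × 290 g/m³ = 11.16 g/s.
= 11.16 g/s × 86.4 = 964.7 kg/d.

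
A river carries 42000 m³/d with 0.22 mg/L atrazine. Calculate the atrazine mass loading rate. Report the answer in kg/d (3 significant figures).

9.24 kg/d

42000 m³/d = 0.4861 m³/s.
Mass flux = Q·C = 0.4861 m³/s × 0.22 g/m³ = 0.1069 g/s.
= 0.1069 g/s × 86.4 = 9.24 kg/d.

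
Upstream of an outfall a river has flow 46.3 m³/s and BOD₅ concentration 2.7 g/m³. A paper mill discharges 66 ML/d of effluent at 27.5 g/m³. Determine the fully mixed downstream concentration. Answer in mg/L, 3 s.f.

66 ML/d = 0.7639 m³/s.
By mass balance at complete mixing, C = (0.7639·27.5 + 46.3·2.7) / (0.7639 + 46.3) = 146/47.06 = 3.103 mg/L.

3.10 mg/L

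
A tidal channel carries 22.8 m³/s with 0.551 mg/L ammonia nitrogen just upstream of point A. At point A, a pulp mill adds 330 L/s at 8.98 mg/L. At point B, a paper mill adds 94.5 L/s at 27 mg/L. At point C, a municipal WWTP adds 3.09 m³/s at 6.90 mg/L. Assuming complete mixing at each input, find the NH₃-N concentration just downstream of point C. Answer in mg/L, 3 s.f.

330 L/s = 0.33 m³/s.
After input A: C = (22.8·0.551 + 0.33·8.98) / 23.13 = 0.6713 mg/L.
94.5 L/s = 0.0945 m³/s.
After input B: C = (23.13·0.6713 + 0.0945·27) / 23.22 = 0.7784 mg/L.
After input C: C = (23.22·0.7784 + 3.09·6.9) / 26.31 = 1.497 mg/L.

1.50 mg/L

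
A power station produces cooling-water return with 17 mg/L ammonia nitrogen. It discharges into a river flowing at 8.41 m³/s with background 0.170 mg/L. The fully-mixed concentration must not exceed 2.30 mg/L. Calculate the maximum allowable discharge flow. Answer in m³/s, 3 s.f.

1.22 m³/s

Mass balance at complete mixing: C_std·(Q_w + Q_r) = Q_w·C_e + Q_r·C_b.
Rearranging, Q_w = Q_r·(C_std − C_b)/(C_e − C_std) = 8.41·(2.3 − 0.17) / (17 − 2.3) = 1.219 m³/s.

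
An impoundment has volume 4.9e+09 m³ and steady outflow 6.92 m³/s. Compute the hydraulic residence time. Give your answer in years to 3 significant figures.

Q = 6.92 m³/s × 3.156e+07 s/yr = 2.184e+08 m³/yr.
Hydraulic residence time τ = V/Q = 4.9e+09/2.184e+08 = 22.44 yr.

22.4 yr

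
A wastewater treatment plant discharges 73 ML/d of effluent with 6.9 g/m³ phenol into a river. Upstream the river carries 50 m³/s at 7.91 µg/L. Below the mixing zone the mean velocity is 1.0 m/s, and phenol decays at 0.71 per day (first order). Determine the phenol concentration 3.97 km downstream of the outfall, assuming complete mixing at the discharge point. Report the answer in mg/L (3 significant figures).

0.119 mg/L

73 ML/d = 0.8449 m³/s.
7.91 µg/L = 0.00791 mg/L.
After complete mixing, C₀ = (0.8449·6.9 + 50·0.00791) / 50.84 = 0.1224 mg/L.
Travel time t = 3970 m / 1.0 m/s = 3970 s = 0.04595 d.
C = 0.1224·exp(−0.71·0.04595) = 0.1224·0.9679 = 0.1185 mg/L.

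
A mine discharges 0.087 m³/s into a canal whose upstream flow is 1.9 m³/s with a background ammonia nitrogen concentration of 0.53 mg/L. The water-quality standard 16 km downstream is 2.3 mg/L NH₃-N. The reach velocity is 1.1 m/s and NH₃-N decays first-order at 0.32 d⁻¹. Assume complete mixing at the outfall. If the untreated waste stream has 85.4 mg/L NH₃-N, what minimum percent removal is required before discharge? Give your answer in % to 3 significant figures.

Travel time to the compliance point: t = 1.6e+04/1.1 = 1.455e+04 s = 0.1684 d; decay factor exp(−0.32·0.1684) = 0.9476.
So the concentration just after mixing may be at most 2.3/0.9476 = 2.427 mg/L.
Mass balance: 2.427·1.987 = 0.087·Cₑ + 1.9·0.53.
Cₑ = (4.823 − 1.007) / 0.087 = 43.86 mg/L.
Required removal = 1 − 43.86/85.4 = 48.64 %.

48.6 %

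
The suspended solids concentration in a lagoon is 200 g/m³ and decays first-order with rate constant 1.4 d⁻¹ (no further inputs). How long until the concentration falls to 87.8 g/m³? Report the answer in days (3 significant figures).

0.588 d

t = ln(C₀/C)/k = ln(200/87.8)/1.4 = 0.8233/1.4 = 0.588 d.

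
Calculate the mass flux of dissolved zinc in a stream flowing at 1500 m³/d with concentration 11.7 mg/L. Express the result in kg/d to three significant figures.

17.6 kg/d

1500 m³/d = 0.01736 m³/s.
Mass flux = Q·C = 0.01736 m³/s × 11.7 g/m³ = 0.2031 g/s.
= 0.2031 g/s × 86.4 = 17.55 kg/d.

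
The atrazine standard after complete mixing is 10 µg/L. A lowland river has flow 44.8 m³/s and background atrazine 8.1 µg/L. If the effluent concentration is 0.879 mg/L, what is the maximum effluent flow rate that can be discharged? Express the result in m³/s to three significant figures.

8.1 µg/L = 0.0081 mg/L.
10 µg/L = 0.01 mg/L.
Mass balance at complete mixing: C_std·(Q_w + Q_r) = Q_w·C_e + Q_r·C_b.
Rearranging, Q_w = Q_r·(C_std − C_b)/(C_e − C_std) = 44.8·(0.01 − 0.0081) / (0.879 − 0.01) = 0.09795 m³/s.

0.0980 m³/s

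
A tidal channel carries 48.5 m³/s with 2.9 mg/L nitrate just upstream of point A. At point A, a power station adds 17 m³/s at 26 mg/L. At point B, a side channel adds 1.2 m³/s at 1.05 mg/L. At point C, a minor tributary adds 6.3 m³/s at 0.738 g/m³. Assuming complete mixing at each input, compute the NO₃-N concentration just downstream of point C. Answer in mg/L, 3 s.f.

After input A: C = (48.5·2.9 + 17·26) / 65.5 = 8.895 mg/L.
After input B: C = (65.5·8.895 + 1.2·1.05) / 66.7 = 8.754 mg/L.
After input C: C = (66.7·8.754 + 6.3·0.738) / 73 = 8.062 mg/L.

8.06 mg/L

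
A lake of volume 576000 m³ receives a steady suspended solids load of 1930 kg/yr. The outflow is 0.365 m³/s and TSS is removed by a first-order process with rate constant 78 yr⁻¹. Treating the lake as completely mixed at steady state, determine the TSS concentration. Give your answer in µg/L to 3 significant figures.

34.2 µg/L

Outflow Q = 0.365 m³/s × 3.156e+07 s/yr = 1.152e+07 m³/yr.
Steady-state CSTR mass balance: W = Q·C + k·V·C, so C = W/(Q + kV).
Q + kV = 1.152e+07 + 78·576000 = 5.645e+07 m³/yr.
C = 1930/5.645e+07 = 3.419e-05 kg/m³ = 0.03419 mg/L = 34.19 µg/L.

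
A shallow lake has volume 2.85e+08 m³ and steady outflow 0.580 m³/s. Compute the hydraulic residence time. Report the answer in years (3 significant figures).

Q = 0.580 m³/s × 3.156e+07 s/yr = 1.83e+07 m³/yr.
Hydraulic residence time τ = V/Q = 2.85e+08/1.83e+07 = 15.57 yr.

15.6 yr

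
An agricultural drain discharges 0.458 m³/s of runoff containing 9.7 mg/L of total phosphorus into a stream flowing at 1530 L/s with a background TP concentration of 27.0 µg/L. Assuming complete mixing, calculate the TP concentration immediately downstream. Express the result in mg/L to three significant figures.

2.26 mg/L

1530 L/s = 1.53 m³/s.
27.0 µg/L = 0.027 mg/L.
Conservation of mass across the mixing zone: C = (0.458·9.7 + 1.53·0.027) / (0.458 + 1.53) = 4.484/1.988 = 2.255 mg/L.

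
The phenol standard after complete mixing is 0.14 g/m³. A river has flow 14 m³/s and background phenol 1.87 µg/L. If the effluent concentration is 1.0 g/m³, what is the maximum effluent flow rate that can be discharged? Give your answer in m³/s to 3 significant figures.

2.25 m³/s

1.87 µg/L = 0.00187 mg/L.
Mass balance at complete mixing: C_std·(Q_w + Q_r) = Q_w·C_e + Q_r·C_b.
Rearranging, Q_w = Q_r·(C_std − C_b)/(C_e − C_std) = 14·(0.14 − 0.00187) / (1 − 0.14) = 2.249 m³/s.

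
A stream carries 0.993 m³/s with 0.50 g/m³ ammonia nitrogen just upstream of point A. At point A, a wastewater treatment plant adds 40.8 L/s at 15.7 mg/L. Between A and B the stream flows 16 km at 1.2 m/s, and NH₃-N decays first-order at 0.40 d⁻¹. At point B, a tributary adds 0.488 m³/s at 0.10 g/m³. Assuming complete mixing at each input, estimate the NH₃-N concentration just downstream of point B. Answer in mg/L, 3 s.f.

40.8 L/s = 0.0408 m³/s.
After input A: C = (0.993·0.5 + 0.0408·15.7) / 1.034 = 1.1 mg/L.
Over the 16 km reach to input B (t = 1.333e+04 s = 0.1543 d), decay gives C = 1.1·exp(−0.40·0.1543) = 1.034 mg/L.
After input B: C = (1.034·1.034 + 0.488·0.1) / 1.522 = 0.7345 mg/L.

0.735 mg/L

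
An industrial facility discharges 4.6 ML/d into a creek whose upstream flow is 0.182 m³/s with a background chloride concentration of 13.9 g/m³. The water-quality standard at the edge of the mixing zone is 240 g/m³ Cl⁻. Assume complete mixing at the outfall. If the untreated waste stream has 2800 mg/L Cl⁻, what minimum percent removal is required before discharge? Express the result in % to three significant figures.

4.6 ML/d = 0.05324 m³/s.
Mass balance: 240·0.2352 = 0.05324·Cₑ + 0.182·13.9.
Cₑ = (56.46 − 2.53) / 0.05324 = 1013 mg/L.
Required removal = 1 − 1013/2800 = 63.82 %.

63.8 %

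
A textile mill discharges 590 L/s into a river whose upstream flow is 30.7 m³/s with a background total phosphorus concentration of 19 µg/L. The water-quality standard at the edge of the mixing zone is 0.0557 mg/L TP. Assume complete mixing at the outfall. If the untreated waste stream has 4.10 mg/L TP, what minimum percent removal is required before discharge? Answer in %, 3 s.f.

52.1 %

590 L/s = 0.59 m³/s.
19 µg/L = 0.019 mg/L.
Mass balance: 0.0557·31.29 = 0.59·Cₑ + 30.7·0.019.
Cₑ = (1.743 − 0.5833) / 0.59 = 1.965 mg/L.
Required removal = 1 − 1.965/4.10 = 52.06 %.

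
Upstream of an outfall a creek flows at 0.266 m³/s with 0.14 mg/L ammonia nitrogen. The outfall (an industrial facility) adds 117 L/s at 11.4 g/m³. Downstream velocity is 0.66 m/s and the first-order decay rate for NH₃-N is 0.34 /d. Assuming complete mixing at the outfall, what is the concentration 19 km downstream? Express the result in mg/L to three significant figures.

117 L/s = 0.117 m³/s.
After complete mixing, C₀ = (0.117·11.4 + 0.266·0.14) / 0.383 = 3.58 mg/L.
Travel time t = 1.9e+04 m / 0.66 m/s = 2.879e+04 s = 0.3332 d.
C = 3.58·exp(−0.34·0.3332) = 3.58·0.8929 = 3.196 mg/L.

3.20 mg/L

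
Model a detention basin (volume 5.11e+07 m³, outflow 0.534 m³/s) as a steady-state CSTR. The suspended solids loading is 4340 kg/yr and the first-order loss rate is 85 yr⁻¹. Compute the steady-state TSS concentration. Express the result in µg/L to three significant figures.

Outflow Q = 0.534 m³/s × 3.156e+07 s/yr = 1.685e+07 m³/yr.
Steady-state CSTR mass balance: W = Q·C + k·V·C, so C = W/(Q + kV).
Q + kV = 1.685e+07 + 85·5.11e+07 = 4.36e+09 m³/yr.
C = 4340/4.36e+09 = 9.953e-07 kg/m³ = 0.0009953 mg/L = 0.9953 µg/L.

0.995 µg/L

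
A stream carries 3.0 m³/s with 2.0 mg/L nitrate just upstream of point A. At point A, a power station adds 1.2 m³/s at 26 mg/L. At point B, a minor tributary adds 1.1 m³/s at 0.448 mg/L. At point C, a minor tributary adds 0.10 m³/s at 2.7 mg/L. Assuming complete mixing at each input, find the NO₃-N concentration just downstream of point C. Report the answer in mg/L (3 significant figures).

7.03 mg/L

After input A: C = (3·2 + 1.2·26) / 4.2 = 8.857 mg/L.
After input B: C = (4.2·8.857 + 1.1·0.448) / 5.3 = 7.112 mg/L.
After input C: C = (5.3·7.112 + 0.1·2.7) / 5.4 = 7.03 mg/L.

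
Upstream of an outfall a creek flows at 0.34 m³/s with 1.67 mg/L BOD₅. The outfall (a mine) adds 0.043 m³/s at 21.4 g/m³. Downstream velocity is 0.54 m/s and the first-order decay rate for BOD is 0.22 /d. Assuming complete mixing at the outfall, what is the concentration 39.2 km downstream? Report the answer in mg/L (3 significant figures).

After complete mixing, C₀ = (0.043·21.4 + 0.34·1.67) / 0.383 = 3.885 mg/L.
Travel time t = 3.92e+04 m / 0.54 m/s = 7.259e+04 s = 0.8402 d.
C = 3.885·exp(−0.22·0.8402) = 3.885·0.8312 = 3.229 mg/L.

3.23 mg/L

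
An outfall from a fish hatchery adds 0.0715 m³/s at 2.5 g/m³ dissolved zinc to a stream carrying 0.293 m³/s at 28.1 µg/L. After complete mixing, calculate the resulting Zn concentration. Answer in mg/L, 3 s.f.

28.1 µg/L = 0.0281 mg/L.
Conservation of mass across the mixing zone: C = (0.0715·2.5 + 0.293·0.0281) / (0.0715 + 0.293) = 0.187/0.3645 = 0.513 mg/L.

0.513 mg/L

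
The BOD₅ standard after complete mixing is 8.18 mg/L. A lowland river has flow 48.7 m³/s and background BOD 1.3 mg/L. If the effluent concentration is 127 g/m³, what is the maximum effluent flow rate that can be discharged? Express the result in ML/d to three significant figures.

Mass balance at complete mixing: C_std·(Q_w + Q_r) = Q_w·C_e + Q_r·C_b.
Rearranging, Q_w = Q_r·(C_std − C_b)/(C_e − C_std) = 48.7·(8.18 − 1.3) / (127 − 8.18) = 2.82 m³/s.
= 243.6 ML/d.

244 ML/d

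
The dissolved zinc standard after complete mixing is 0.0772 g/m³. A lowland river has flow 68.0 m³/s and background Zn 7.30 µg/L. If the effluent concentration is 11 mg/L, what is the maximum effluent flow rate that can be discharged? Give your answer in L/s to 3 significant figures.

435 L/s

7.30 µg/L = 0.0073 mg/L.
Mass balance at complete mixing: C_std·(Q_w + Q_r) = Q_w·C_e + Q_r·C_b.
Rearranging, Q_w = Q_r·(C_std − C_b)/(C_e − C_std) = 68.0·(0.0772 − 0.0073) / (11 − 0.0772) = 0.4352 m³/s.
= 435.2 L/s.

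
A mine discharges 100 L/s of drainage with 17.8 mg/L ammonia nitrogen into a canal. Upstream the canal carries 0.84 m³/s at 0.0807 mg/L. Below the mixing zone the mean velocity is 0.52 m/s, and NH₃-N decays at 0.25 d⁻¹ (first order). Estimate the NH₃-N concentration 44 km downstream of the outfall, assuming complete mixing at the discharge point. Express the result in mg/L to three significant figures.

100 L/s = 0.1 m³/s.
After complete mixing, C₀ = (0.1·17.8 + 0.84·0.0807) / 0.94 = 1.966 mg/L.
Travel time t = 4.4e+04 m / 0.52 m/s = 8.462e+04 s = 0.9793 d.
C = 1.966·exp(−0.25·0.9793) = 1.966·0.7828 = 1.539 mg/L.

1.54 mg/L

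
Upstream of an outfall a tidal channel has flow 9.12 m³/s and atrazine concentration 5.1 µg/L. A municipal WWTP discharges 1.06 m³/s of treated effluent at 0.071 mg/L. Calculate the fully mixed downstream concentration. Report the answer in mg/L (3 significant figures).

0.0120 mg/L

5.1 µg/L = 0.0051 mg/L.
Flow-weighted mixing gives C = (1.06·0.071 + 9.12·0.0051) / (1.06 + 9.12) = 0.1218/10.18 = 0.01196 mg/L.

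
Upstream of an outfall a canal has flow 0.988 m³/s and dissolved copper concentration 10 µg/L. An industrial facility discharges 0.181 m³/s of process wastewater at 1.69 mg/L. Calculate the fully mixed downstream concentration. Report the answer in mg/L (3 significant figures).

0.270 mg/L

10 µg/L = 0.01 mg/L.
Conservation of mass across the mixing zone: C = (0.181·1.69 + 0.988·0.01) / (0.181 + 0.988) = 0.3158/1.169 = 0.2701 mg/L.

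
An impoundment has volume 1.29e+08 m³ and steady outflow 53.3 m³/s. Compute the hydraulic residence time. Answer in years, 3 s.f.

0.0767 yr

Q = 53.3 m³/s × 3.156e+07 s/yr = 1.682e+09 m³/yr.
Hydraulic residence time τ = V/Q = 1.29e+08/1.682e+09 = 0.07669 yr.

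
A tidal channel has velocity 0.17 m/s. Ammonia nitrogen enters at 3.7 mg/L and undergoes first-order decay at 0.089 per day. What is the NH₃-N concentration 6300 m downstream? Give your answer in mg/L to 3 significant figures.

3.56 mg/L

Travel time t = 6300 m / 0.17 m/s = 6300/0.17 = 3.706e+04 s = 0.4289 d.
First-order decay: C = 3.7·exp(−0.089·0.4289) = 3.7·0.9625 = 3.561 mg/L.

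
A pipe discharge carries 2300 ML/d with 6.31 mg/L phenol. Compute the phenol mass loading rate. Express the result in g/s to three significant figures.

168 g/s

2300 ML/d = 26.62 m³/s.
Mass flux = Q·C = 26.62 m³/s × 6.31 g/m³ = 168 g/s.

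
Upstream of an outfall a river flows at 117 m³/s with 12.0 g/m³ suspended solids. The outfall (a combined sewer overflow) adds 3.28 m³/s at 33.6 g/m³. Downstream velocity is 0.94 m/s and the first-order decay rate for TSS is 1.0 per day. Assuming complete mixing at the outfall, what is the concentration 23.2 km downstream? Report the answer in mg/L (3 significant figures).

After complete mixing, C₀ = (3.28·33.6 + 117·12) / 120.3 = 12.59 mg/L.
Travel time t = 2.32e+04 m / 0.94 m/s = 2.468e+04 s = 0.2857 d.
C = 12.59·exp(−1.0·0.2857) = 12.59·0.7515 = 9.461 mg/L.

9.46 mg/L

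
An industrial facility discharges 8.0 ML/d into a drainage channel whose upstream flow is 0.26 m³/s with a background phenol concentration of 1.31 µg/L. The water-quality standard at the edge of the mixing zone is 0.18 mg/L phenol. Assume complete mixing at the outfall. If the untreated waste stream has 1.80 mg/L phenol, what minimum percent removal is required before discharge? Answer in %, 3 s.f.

8.0 ML/d = 0.09259 m³/s.
1.31 µg/L = 0.00131 mg/L.
Mass balance: 0.18·0.3526 = 0.09259·Cₑ + 0.26·0.00131.
Cₑ = (0.06347 − 0.0003406) / 0.09259 = 0.6818 mg/L.
Required removal = 1 − 0.6818/1.80 = 62.12 %.

62.1 %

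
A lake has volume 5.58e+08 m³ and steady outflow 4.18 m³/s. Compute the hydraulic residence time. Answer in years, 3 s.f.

4.23 yr

Q = 4.18 m³/s × 3.156e+07 s/yr = 1.319e+08 m³/yr.
Hydraulic residence time τ = V/Q = 5.58e+08/1.319e+08 = 4.23 yr.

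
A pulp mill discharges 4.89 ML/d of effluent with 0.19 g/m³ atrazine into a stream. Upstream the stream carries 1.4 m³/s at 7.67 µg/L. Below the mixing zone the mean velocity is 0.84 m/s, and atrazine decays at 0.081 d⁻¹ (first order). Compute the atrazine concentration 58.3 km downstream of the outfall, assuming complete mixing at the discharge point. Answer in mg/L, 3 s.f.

4.89 ML/d = 0.0566 m³/s.
7.67 µg/L = 0.00767 mg/L.
After complete mixing, C₀ = (0.0566·0.19 + 1.4·0.00767) / 1.457 = 0.01475 mg/L.
Travel time t = 5.83e+04 m / 0.84 m/s = 6.94e+04 s = 0.8033 d.
C = 0.01475·exp(−0.081·0.8033) = 0.01475·0.937 = 0.01383 mg/L.

0.0138 mg/L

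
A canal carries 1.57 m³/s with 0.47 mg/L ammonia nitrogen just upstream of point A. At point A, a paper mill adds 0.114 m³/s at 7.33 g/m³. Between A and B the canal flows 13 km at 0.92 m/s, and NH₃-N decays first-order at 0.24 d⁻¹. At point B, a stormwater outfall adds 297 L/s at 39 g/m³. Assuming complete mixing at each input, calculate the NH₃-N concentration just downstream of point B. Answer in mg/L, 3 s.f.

6.61 mg/L

After input A: C = (1.57·0.47 + 0.114·7.33) / 1.684 = 0.9344 mg/L.
Over the 13 km reach to input B (t = 1.413e+04 s = 0.1635 d), decay gives C = 0.9344·exp(−0.24·0.1635) = 0.8984 mg/L.
297 L/s = 0.297 m³/s.
After input B: C = (1.684·0.8984 + 0.297·39) / 1.981 = 6.611 mg/L.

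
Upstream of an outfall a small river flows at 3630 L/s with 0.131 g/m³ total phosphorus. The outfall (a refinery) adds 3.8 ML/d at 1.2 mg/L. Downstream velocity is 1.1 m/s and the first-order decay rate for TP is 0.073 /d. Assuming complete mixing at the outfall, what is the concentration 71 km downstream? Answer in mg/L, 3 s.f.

3.8 ML/d = 0.04398 m³/s.
3630 L/s = 3.63 m³/s.
After complete mixing, C₀ = (0.04398·1.2 + 3.63·0.131) / 3.674 = 0.1438 mg/L.
Travel time t = 7.1e+04 m / 1.1 m/s = 6.455e+04 s = 0.7471 d.
C = 0.1438·exp(−0.073·0.7471) = 0.1438·0.9469 = 0.1362 mg/L.

0.136 mg/L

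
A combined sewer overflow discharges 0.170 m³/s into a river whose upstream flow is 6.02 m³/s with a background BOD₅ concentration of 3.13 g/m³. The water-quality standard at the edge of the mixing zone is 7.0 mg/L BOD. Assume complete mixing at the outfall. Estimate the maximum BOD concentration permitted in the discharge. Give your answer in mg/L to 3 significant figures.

144 mg/L

Mass balance: 7·6.19 = 0.17·Cₑ + 6.02·3.13.
Cₑ = (43.33 − 18.84) / 0.17 = 144 mg/L.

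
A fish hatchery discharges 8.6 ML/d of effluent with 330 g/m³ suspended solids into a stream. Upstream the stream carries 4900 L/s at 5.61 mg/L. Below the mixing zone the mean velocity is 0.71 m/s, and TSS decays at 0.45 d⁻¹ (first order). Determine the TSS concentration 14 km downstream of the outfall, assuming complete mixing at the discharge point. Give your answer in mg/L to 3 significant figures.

10.9 mg/L

8.6 ML/d = 0.09954 m³/s.
4900 L/s = 4.9 m³/s.
After complete mixing, C₀ = (0.09954·330 + 4.9·5.61) / 5 = 12.07 mg/L.
Travel time t = 1.4e+04 m / 0.71 m/s = 1.972e+04 s = 0.2282 d.
C = 12.07·exp(−0.45·0.2282) = 12.07·0.9024 = 10.89 mg/L.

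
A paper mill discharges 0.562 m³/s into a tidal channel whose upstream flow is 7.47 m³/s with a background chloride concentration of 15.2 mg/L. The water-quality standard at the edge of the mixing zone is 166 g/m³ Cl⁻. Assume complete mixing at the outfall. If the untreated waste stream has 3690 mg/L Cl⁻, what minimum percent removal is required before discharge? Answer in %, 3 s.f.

41.2 %

Mass balance: 166·8.032 = 0.562·Cₑ + 7.47·15.2.
Cₑ = (1333 − 113.5) / 0.562 = 2170 mg/L.
Required removal = 1 − 2170/3690 = 41.18 %.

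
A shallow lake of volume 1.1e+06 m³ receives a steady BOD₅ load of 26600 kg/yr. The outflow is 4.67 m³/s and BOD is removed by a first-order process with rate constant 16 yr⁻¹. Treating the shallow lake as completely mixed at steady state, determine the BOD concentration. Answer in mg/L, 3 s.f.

0.161 mg/L

Outflow Q = 4.67 m³/s × 3.156e+07 s/yr = 1.474e+08 m³/yr.
Steady-state CSTR mass balance: W = Q·C + k·V·C, so C = W/(Q + kV).
Q + kV = 1.474e+08 + 16·1.1e+06 = 1.65e+08 m³/yr.
C = 26600/1.65e+08 = 0.0001612 kg/m³ = 0.1612 mg/L.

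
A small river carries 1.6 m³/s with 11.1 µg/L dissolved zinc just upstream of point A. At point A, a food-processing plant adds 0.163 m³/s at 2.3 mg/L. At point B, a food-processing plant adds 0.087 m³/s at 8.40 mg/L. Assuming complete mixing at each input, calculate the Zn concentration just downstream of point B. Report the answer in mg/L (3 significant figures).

11.1 µg/L = 0.0111 mg/L.
After input A: C = (1.6·0.0111 + 0.163·2.3) / 1.763 = 0.2227 mg/L.
After input B: C = (1.763·0.2227 + 0.087·8.4) / 1.85 = 0.6073 mg/L.

0.607 mg/L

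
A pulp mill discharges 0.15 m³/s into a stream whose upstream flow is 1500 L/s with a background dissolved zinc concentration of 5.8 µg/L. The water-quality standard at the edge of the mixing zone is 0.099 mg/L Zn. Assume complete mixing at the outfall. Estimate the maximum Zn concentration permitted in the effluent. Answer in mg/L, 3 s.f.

1.03 mg/L

1500 L/s = 1.5 m³/s.
5.8 µg/L = 0.0058 mg/L.
Mass balance: 0.099·1.65 = 0.15·Cₑ + 1.5·0.0058.
Cₑ = (0.1633 − 0.0087) / 0.15 = 1.031 mg/L.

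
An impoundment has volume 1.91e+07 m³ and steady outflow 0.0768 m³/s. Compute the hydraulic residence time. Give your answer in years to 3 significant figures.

Q = 0.0768 m³/s × 3.156e+07 s/yr = 2.424e+06 m³/yr.
Hydraulic residence time τ = V/Q = 1.91e+07/2.424e+06 = 7.881 yr.

7.88 yr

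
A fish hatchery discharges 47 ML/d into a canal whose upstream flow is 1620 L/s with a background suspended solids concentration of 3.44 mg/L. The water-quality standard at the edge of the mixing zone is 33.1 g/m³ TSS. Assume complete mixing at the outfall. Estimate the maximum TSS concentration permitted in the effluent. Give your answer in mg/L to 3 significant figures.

47 ML/d = 0.544 m³/s.
1620 L/s = 1.62 m³/s.
Mass balance: 33.1·2.164 = 0.544·Cₑ + 1.62·3.44.
Cₑ = (71.63 − 5.573) / 0.544 = 121.4 mg/L.

121 mg/L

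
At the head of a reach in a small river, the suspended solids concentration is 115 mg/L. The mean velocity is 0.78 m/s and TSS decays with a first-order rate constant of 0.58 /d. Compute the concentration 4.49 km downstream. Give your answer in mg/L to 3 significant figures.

Travel time t = 4.49 km / 0.78 m/s = 4490/0.78 = 5756 s = 0.06663 d.
First-order decay: C = 115·exp(−0.58·0.06663) = 115·0.9621 = 110.6 mg/L.

111 mg/L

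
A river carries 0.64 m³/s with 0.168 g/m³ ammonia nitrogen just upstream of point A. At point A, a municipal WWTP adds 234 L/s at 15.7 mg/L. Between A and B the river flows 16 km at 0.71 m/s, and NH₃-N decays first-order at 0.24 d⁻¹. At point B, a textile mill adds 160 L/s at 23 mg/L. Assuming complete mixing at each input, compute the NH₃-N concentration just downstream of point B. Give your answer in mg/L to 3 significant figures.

6.99 mg/L

234 L/s = 0.234 m³/s.
After input A: C = (0.64·0.168 + 0.234·15.7) / 0.874 = 4.326 mg/L.
Over the 16 km reach to input B (t = 2.254e+04 s = 0.2608 d), decay gives C = 4.326·exp(−0.24·0.2608) = 4.064 mg/L.
160 L/s = 0.16 m³/s.
After input B: C = (0.874·4.064 + 0.16·23) / 1.034 = 6.994 mg/L.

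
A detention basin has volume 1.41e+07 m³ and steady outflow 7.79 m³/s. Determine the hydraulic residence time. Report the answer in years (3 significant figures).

Q = 7.79 m³/s × 3.156e+07 s/yr = 2.458e+08 m³/yr.
Hydraulic residence time τ = V/Q = 1.41e+07/2.458e+08 = 0.05736 yr.

0.0574 yr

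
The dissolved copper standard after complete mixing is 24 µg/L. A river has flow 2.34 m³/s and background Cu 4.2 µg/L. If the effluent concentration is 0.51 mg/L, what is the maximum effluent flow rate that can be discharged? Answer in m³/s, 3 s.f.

4.2 µg/L = 0.0042 mg/L.
24 µg/L = 0.024 mg/L.
Mass balance at complete mixing: C_std·(Q_w + Q_r) = Q_w·C_e + Q_r·C_b.
Rearranging, Q_w = Q_r·(C_std − C_b)/(C_e − C_std) = 2.34·(0.024 − 0.0042) / (0.51 − 0.024) = 0.09533 m³/s.

0.0953 m³/s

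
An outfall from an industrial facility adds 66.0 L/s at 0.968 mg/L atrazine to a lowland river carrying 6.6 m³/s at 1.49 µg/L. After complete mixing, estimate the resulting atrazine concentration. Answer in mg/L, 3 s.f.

66.0 L/s = 0.066 m³/s.
1.49 µg/L = 0.00149 mg/L.
By mass balance at complete mixing, C = (0.066·0.968 + 6.6·0.00149) / (0.066 + 6.6) = 0.07372/6.666 = 0.01106 mg/L.

0.0111 mg/L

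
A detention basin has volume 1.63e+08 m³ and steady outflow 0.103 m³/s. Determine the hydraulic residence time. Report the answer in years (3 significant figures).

Q = 0.103 m³/s × 3.156e+07 s/yr = 3.25e+06 m³/yr.
Hydraulic residence time τ = V/Q = 1.63e+08/3.25e+06 = 50.15 yr.

50.1 yr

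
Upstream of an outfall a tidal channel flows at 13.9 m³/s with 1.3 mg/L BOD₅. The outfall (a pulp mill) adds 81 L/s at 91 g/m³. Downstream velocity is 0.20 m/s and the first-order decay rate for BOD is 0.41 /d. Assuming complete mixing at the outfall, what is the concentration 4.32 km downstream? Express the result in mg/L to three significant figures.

81 L/s = 0.081 m³/s.
After complete mixing, C₀ = (0.081·91 + 13.9·1.3) / 13.98 = 1.82 mg/L.
Travel time t = 4320 m / 0.20 m/s = 2.16e+04 s = 0.25 d.
C = 1.82·exp(−0.41·0.25) = 1.82·0.9026 = 1.642 mg/L.

1.64 mg/L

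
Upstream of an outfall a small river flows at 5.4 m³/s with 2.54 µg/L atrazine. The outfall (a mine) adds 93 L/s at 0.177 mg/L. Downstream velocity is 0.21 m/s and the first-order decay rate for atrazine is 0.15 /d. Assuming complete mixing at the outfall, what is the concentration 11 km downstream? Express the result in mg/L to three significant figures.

0.00502 mg/L

93 L/s = 0.093 m³/s.
2.54 µg/L = 0.00254 mg/L.
After complete mixing, C₀ = (0.093·0.177 + 5.4·0.00254) / 5.493 = 0.005494 mg/L.
Travel time t = 1.1e+04 m / 0.21 m/s = 5.238e+04 s = 0.6063 d.
C = 0.005494·exp(−0.15·0.6063) = 0.005494·0.9131 = 0.005016 mg/L.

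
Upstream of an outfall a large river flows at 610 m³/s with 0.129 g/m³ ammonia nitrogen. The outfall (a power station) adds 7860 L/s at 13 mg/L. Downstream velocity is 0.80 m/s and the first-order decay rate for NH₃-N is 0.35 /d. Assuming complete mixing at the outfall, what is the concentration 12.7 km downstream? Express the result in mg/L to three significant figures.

0.275 mg/L

7860 L/s = 7.86 m³/s.
After complete mixing, C₀ = (7.86·13 + 610·0.129) / 617.9 = 0.2927 mg/L.
Travel time t = 1.27e+04 m / 0.80 m/s = 1.588e+04 s = 0.1837 d.
C = 0.2927·exp(−0.35·0.1837) = 0.2927·0.9377 = 0.2745 mg/L.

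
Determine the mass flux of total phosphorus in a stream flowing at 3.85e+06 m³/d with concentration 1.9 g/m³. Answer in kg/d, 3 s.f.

3.85e+06 m³/d = 44.56 m³/s.
Mass flux = Q·C = 44.56 m³/s × 1.9 g/m³ = 84.66 g/s.
= 84.66 g/s × 86.4 = 7315 kg/d.

7320 kg/d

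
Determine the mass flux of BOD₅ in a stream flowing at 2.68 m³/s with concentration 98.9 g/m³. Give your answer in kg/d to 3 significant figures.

22900 kg/d

Mass flux = Q·C = 2.68 m³/s × 98.9 g/m³ = 265.1 g/s.
= 265.1 g/s × 86.4 = 2.29e+04 kg/d.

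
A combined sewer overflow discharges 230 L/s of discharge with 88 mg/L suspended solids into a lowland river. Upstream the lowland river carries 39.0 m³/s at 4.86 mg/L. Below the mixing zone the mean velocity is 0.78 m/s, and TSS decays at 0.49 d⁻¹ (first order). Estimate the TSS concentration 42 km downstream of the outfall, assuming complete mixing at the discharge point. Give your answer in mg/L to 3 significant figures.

3.94 mg/L

230 L/s = 0.23 m³/s.
After complete mixing, C₀ = (0.23·88 + 39·4.86) / 39.23 = 5.347 mg/L.
Travel time t = 4.2e+04 m / 0.78 m/s = 5.385e+04 s = 0.6232 d.
C = 5.347·exp(−0.49·0.6232) = 5.347·0.7368 = 3.94 mg/L.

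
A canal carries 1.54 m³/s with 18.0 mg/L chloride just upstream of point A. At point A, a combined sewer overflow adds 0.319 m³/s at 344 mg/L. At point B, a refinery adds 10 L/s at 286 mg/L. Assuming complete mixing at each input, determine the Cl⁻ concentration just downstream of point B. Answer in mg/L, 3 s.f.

75.1 mg/L

After input A: C = (1.54·18 + 0.319·344) / 1.859 = 73.94 mg/L.
10 L/s = 0.01 m³/s.
After input B: C = (1.859·73.94 + 0.01·286) / 1.869 = 75.08 mg/L.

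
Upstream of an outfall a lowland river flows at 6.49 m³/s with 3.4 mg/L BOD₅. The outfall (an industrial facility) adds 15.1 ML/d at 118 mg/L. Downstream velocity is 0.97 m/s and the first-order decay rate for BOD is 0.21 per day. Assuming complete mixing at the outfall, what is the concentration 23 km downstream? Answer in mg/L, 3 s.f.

6.05 mg/L

15.1 ML/d = 0.1748 m³/s.
After complete mixing, C₀ = (0.1748·118 + 6.49·3.4) / 6.665 = 6.405 mg/L.
Travel time t = 2.3e+04 m / 0.97 m/s = 2.371e+04 s = 0.2744 d.
C = 6.405·exp(−0.21·0.2744) = 6.405·0.944 = 6.046 mg/L.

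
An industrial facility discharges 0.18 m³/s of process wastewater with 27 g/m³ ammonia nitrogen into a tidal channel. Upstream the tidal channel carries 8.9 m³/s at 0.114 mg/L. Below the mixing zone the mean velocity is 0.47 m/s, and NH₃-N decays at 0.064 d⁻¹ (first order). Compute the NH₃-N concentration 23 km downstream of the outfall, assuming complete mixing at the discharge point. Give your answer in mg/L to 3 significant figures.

0.624 mg/L

After complete mixing, C₀ = (0.18·27 + 8.9·0.114) / 9.08 = 0.647 mg/L.
Travel time t = 2.3e+04 m / 0.47 m/s = 4.894e+04 s = 0.5664 d.
C = 0.647·exp(−0.064·0.5664) = 0.647·0.9644 = 0.6239 mg/L.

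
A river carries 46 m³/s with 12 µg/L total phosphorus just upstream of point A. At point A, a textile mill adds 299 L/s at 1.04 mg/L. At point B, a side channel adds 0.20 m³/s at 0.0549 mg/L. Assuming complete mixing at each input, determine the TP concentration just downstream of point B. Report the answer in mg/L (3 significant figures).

12 µg/L = 0.012 mg/L.
299 L/s = 0.299 m³/s.
After input A: C = (46·0.012 + 0.299·1.04) / 46.3 = 0.01864 mg/L.
After input B: C = (46.3·0.01864 + 0.2·0.0549) / 46.5 = 0.01879 mg/L.

0.0188 mg/L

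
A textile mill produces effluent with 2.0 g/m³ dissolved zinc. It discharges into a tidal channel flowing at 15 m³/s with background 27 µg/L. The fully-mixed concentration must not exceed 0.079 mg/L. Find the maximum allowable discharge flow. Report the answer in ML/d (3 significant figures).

27 µg/L = 0.027 mg/L.
Mass balance at complete mixing: C_std·(Q_w + Q_r) = Q_w·C_e + Q_r·C_b.
Rearranging, Q_w = Q_r·(C_std − C_b)/(C_e − C_std) = 15·(0.079 − 0.027) / (2 − 0.079) = 0.406 m³/s.
= 35.08 ML/d.

35.1 ML/d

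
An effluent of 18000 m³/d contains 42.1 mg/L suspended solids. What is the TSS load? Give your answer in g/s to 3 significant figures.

18000 m³/d = 0.2083 m³/s.
Mass flux = Q·C = 0.2083 m³/s × 42.1 g/m³ = 8.771 g/s.

8.77 g/s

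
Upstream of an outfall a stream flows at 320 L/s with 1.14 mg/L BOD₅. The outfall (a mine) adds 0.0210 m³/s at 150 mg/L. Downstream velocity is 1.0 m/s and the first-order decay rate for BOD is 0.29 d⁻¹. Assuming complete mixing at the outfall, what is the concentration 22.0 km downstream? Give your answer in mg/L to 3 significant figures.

320 L/s = 0.32 m³/s.
After complete mixing, C₀ = (0.021·150 + 0.32·1.14) / 0.341 = 10.31 mg/L.
Travel time t = 2.2e+04 m / 1.0 m/s = 2.2e+04 s = 0.2546 d.
C = 10.31·exp(−0.29·0.2546) = 10.31·0.9288 = 9.574 mg/L.

9.57 mg/L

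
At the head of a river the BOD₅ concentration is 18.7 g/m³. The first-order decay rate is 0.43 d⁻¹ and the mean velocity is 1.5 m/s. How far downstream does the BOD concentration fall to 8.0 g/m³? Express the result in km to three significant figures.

256 km

From C = C₀·e^(−kt), t = ln(C₀/C)/k = ln(18.7/8.0)/0.43 = 0.8491/0.43 = 1.975 d.
Distance = v·t = 1.5 m/s × 1.706e+05 s = 2.559e+05 m = 255.9 km.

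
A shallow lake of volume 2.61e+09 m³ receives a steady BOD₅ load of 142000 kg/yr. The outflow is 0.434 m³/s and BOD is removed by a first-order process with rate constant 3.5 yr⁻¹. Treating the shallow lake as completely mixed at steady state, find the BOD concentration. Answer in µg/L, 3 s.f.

15.5 µg/L

Outflow Q = 0.434 m³/s × 3.156e+07 s/yr = 1.37e+07 m³/yr.
Steady-state CSTR mass balance: W = Q·C + k·V·C, so C = W/(Q + kV).
Q + kV = 1.37e+07 + 3.5·2.61e+09 = 9.149e+09 m³/yr.
C = 142000/9.149e+09 = 1.552e-05 kg/m³ = 0.01552 mg/L = 15.52 µg/L.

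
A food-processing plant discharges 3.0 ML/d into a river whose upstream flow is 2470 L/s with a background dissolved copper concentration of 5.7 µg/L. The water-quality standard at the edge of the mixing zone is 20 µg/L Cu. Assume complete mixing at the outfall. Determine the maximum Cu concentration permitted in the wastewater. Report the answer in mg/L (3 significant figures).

3.0 ML/d = 0.03472 m³/s.
2470 L/s = 2.47 m³/s.
5.7 µg/L = 0.0057 mg/L.
20 µg/L = 0.02 mg/L.
Mass balance: 0.02·2.505 = 0.03472·Cₑ + 2.47·0.0057.
Cₑ = (0.05009 − 0.01408) / 0.03472 = 1.037 mg/L.

1.04 mg/L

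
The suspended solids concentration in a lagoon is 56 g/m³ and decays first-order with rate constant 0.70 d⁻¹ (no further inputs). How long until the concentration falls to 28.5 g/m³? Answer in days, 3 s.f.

0.965 d

t = ln(C₀/C)/k = ln(56/28.5)/0.70 = 0.6754/0.70 = 0.9649 d.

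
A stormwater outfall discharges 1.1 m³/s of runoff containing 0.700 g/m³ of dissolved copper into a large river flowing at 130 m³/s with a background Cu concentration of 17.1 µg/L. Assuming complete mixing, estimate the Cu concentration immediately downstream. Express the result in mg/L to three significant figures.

0.0228 mg/L

17.1 µg/L = 0.0171 mg/L.
By mass balance at complete mixing, C = (1.1·0.7 + 130·0.0171) / (1.1 + 130) = 2.993/131.1 = 0.02283 mg/L.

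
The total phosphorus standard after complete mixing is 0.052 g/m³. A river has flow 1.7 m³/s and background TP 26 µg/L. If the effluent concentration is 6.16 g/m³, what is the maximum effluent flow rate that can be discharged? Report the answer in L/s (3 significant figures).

26 µg/L = 0.026 mg/L.
Mass balance at complete mixing: C_std·(Q_w + Q_r) = Q_w·C_e + Q_r·C_b.
Rearranging, Q_w = Q_r·(C_std − C_b)/(C_e − C_std) = 1.7·(0.052 − 0.026) / (6.16 − 0.052) = 0.007236 m³/s.
= 7.236 L/s.

7.24 L/s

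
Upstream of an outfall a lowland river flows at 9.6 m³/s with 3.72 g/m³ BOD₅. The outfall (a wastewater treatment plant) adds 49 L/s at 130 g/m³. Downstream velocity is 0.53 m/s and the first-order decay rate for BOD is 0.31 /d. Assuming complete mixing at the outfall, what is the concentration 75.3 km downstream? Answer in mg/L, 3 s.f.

2.62 mg/L

49 L/s = 0.049 m³/s.
After complete mixing, C₀ = (0.049·130 + 9.6·3.72) / 9.649 = 4.361 mg/L.
Travel time t = 7.53e+04 m / 0.53 m/s = 1.421e+05 s = 1.644 d.
C = 4.361·exp(−0.31·1.644) = 4.361·0.6006 = 2.62 mg/L.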